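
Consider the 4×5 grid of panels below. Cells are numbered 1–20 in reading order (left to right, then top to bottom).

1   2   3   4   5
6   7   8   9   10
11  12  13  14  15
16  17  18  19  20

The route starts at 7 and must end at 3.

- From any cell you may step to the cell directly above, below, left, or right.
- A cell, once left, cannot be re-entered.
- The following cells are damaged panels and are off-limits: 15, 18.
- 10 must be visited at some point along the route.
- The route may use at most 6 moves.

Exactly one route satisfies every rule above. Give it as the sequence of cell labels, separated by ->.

The budget equals the shortest possible length, so every move has to be on a shortest route through the required cells.
Route from 7: right 3 to 10, up 1 to 5, left 2 to 3 — 6 moves in all.
Check: all required cells visited; 6 ≤ 6 moves.

7 -> 8 -> 9 -> 10 -> 5 -> 4 -> 3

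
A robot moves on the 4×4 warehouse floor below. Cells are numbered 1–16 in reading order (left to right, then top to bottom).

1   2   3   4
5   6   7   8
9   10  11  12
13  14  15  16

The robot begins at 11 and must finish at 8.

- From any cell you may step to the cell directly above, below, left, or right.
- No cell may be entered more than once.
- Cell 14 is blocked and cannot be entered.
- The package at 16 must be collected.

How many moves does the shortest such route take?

Any route passes through 16 somewhere between 11 and 8. Summing Manhattan distances along the two legs (11 → 16 → 8) gives a lower bound of 2 + 2 = 4 moves.
A route of 4 moves achieves this: 11 → 15 → 16 → 12 → 8.
Since 4 matches the lower bound, it is optimal.

4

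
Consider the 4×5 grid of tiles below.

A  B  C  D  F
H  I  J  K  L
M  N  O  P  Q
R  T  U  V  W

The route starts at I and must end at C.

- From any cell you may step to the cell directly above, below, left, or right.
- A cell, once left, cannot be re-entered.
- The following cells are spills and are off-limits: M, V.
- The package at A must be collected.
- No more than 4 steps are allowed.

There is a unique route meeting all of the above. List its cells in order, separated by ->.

The 4-move cap with required stops at A leaves no slack for detours.
Route from I: left 1 to H, up 1 to A, right 2 to C — 4 moves in all.
Check: all required cells visited; 4 ≤ 4 moves.

I -> H -> A -> B -> C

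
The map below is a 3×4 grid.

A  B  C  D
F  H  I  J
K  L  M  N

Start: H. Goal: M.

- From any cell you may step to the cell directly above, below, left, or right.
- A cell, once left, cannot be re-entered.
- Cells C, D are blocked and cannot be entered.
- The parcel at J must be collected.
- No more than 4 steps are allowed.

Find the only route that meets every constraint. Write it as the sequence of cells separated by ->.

The budget equals the shortest possible length, so every move has to be on a shortest route through the required cells.
Route from H: 2× right (reaching J), down to N, left to M — 4 moves in all.
Check: all required cells visited; 4 ≤ 4 moves.

H -> I -> J -> N -> M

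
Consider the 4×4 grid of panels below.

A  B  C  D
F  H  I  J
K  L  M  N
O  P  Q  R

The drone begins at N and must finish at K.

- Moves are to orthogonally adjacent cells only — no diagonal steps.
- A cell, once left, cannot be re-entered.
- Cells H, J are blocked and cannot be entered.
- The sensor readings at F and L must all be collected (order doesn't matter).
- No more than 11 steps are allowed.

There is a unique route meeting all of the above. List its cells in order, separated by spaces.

N R Q P L M I C B A F K

Any route must reach F and L and still end at K within 11 moves, so the order of the required stops is forced.
Route from N: down 1 to R, left 2 to P, up 1 to L, right 1 to M, up 2 to C, left 2 to A, down 2 to K — 11 moves in all.
Check: all required cells visited; 11 ≤ 11 moves.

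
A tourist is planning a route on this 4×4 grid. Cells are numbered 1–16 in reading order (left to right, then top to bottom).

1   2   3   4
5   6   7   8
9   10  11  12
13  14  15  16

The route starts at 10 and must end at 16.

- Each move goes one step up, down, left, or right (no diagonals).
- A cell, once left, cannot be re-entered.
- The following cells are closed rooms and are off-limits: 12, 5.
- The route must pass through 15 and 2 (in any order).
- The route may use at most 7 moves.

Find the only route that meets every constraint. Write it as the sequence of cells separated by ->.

The budget equals the shortest possible length, so every move has to be on a shortest route through the required cells.
Route from 10: 2× up (reaching 2), right to 3, 3× down (reaching 15), right to 16 — 7 moves in all.
Check: all required cells visited; 7 ≤ 7 moves.

10 -> 6 -> 2 -> 3 -> 7 -> 11 -> 15 -> 16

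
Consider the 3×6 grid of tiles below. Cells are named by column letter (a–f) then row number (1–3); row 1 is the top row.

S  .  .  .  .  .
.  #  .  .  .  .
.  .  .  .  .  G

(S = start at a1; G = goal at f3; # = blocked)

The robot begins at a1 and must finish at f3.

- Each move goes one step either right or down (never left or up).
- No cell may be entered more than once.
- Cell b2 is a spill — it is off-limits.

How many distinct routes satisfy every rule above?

A right/down-only route from a1 to f3 makes exactly 2 down-moves and 5 right-moves in some order.
With no other constraints that would be C(7,2) = 21 routes.
Subtract routes through each blocked cell (inclusion–exclusion for overlaps): − through b2: 10 → 11.
That gives 11 routes.

11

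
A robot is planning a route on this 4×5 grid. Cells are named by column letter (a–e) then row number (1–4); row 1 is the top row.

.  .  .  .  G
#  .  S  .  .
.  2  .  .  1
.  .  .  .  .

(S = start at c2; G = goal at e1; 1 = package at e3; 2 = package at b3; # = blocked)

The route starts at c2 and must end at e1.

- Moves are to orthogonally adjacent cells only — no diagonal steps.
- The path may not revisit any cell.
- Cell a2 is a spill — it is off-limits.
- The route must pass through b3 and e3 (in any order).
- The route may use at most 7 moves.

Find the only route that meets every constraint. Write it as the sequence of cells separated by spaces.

Any route must reach b3 and e3 and still end at e1 within 7 moves, so the order of the required stops is forced.
Route from c2: left 1 to b2, down 1 to b3, right 3 to e3, up 2 to e1 — 7 moves in all.
Check: all required cells visited; 7 ≤ 7 moves.

c2 b2 b3 c3 d3 e3 e2 e1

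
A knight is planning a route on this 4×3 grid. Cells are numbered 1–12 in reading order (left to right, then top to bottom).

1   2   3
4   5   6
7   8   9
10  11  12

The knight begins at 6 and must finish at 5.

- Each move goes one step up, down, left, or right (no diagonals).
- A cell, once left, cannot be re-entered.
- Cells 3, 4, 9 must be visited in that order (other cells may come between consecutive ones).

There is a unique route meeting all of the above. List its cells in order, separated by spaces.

The waypoints must appear in the order 3, 4, 9, with no cell reused.
Route from 6: up 1 to 3, left 2 to 1, down 3 to 10, right 2 to 12, up 1 to 9, left 1 to 8, up 1 to 5 — 11 moves in all.
Check: order respected (3 at step 1, 4 at step 4, 9 at step 9).

6 3 2 1 4 7 10 11 12 9 8 5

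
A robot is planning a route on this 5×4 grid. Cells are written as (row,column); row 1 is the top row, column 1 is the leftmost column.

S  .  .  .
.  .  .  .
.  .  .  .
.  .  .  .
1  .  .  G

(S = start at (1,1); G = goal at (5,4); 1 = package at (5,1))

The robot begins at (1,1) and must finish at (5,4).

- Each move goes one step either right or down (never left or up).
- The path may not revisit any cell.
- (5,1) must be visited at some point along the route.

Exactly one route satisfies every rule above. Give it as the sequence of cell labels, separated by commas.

Moves only go right or down, so the column and row indices never decrease.
Route from (1,1): down 4 to (5,1), right 3 to (5,4) — 7 moves in all.
Check: all required cells visited.

(1,1), (2,1), (3,1), (4,1), (5,1), (5,2), (5,3), (5,4)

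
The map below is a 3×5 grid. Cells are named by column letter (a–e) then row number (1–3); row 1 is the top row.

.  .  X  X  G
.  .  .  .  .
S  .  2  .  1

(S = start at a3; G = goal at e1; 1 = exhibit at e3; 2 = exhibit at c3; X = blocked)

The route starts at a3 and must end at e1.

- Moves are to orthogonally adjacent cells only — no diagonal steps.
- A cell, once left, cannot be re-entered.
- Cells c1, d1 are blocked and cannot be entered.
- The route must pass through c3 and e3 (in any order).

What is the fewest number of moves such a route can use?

Any route passes through c3 and e3 in some order between a3 and e1. Summing Manhattan distances along each leg and taking the cheapest ordering (a3 → c3 → e3 → e1) gives a lower bound of 2 + 2 + 2 = 6 moves.
A route of 6 moves achieves this: a3 → b3 → c3 → d3 → e3 → e2 → e1.
Since 6 matches the lower bound, it is optimal.

6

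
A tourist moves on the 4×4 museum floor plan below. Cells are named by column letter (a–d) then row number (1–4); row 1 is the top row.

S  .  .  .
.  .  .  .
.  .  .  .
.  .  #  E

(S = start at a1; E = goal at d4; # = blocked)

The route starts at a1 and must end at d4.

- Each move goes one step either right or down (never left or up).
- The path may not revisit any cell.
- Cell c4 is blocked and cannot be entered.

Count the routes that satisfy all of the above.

A right/down-only route from a1 to d4 makes exactly 3 down-moves and 3 right-moves in some order.
With no other constraints that would be C(6,3) = 20 routes.
Subtract routes through each blocked cell (inclusion–exclusion for overlaps): − through c4: 10 → 10.
That gives 10 routes.

10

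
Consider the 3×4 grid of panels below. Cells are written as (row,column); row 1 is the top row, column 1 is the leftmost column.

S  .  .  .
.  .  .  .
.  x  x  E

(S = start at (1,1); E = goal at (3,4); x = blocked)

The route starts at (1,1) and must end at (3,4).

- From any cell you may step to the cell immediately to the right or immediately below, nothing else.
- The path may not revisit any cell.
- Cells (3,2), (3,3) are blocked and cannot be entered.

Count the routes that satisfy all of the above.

A right/down-only route from (1,1) to (3,4) makes exactly 2 down-moves and 3 right-moves in some order.
With no other constraints that would be C(5,2) = 10 routes.
Subtract routes through each blocked cell (inclusion–exclusion for overlaps): − through (3,2): 3 − through (3,3): 6 + through (3,2)&(3,3): 3 → 4.
That gives 4 routes.

4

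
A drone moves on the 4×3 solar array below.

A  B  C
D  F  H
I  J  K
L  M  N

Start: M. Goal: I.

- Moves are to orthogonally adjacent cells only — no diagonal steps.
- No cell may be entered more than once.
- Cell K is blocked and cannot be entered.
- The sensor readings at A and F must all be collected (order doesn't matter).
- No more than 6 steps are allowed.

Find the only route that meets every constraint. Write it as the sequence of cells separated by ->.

M -> J -> F -> B -> A -> D -> I

The 6-move cap with required stops at A, F leaves no slack for detours.
Route from M: 3× up (reaching B), left to A, 2× down (reaching I) — 6 moves in all.
Check: all required cells visited; 6 ≤ 6 moves.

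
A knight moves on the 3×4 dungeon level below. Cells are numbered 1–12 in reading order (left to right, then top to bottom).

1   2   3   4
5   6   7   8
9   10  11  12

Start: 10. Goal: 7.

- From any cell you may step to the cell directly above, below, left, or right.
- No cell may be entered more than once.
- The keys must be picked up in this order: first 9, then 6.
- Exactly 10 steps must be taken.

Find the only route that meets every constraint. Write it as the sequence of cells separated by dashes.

The waypoints must appear in the order 9, 6, with no cell reused.
Route from 10: left 1 to 9, up 1 to 5, right 1 to 6, up 1 to 2, right 2 to 4, down 2 to 12, left 1 to 11, up 1 to 7 — 10 moves in all.
Check: order respected (9 at step 1, 6 at step 3); 10 moves as required.

10 - 9 - 5 - 6 - 2 - 3 - 4 - 8 - 12 - 11 - 7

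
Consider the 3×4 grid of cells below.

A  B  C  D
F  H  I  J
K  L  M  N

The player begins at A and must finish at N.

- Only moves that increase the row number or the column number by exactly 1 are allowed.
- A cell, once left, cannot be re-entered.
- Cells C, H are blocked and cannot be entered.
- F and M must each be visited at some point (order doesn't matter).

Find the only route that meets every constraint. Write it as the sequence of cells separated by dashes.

A - F - K - L - M - N

Moves only go right or down, so the column and row indices never decrease.
Route from A: 2× down (reaching K), 3× right (reaching N) — 5 moves in all.
Check: all required cells visited.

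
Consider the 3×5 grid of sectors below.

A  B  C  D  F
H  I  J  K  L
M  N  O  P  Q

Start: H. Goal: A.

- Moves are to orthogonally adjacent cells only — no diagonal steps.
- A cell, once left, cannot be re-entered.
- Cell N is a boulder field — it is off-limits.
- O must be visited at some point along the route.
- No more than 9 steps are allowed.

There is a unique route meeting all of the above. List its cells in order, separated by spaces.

Any route must reach O and still end at A within 9 moves, so the order of the required stops is forced.
Route from H: 2× right (reaching J), down to O, right to P, 2× up (reaching D), 3× left (reaching A) — 9 moves in all.
Check: all required cells visited; 9 ≤ 9 moves.

H I J O P K D C B A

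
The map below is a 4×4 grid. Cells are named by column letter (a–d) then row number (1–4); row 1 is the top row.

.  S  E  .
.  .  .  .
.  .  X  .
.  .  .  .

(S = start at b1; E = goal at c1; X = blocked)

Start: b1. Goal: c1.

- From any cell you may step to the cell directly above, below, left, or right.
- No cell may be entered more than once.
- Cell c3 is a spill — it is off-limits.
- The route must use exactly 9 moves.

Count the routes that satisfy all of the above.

4

Need simple routes of exactly 9 moves from b1 to c1 (Manhattan distance 1, so 4 moves are spent on a detour and 4 undoing it).
Enumerating: b1 b2 b3 b4 c4 d4 d3 d2 d1 c1 | b1 b2 b3 b4 c4 d4 d3 d2 c2 c1 | b1 a1 a2 a3 a4 b4 b3 b2 c2 c1 | b1 a1 a2 a3 b3 b2 c2 d2 d1 c1.
That gives 4 routes.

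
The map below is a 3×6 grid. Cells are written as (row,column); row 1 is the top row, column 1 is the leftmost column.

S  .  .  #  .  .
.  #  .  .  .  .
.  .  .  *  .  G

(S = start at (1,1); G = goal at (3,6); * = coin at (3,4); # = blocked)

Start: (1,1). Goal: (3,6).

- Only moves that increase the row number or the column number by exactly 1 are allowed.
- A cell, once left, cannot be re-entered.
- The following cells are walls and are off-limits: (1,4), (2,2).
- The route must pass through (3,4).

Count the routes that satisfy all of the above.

3

A right/down-only route from (1,1) to (3,6) makes exactly 2 down-moves and 5 right-moves in some order.
With no other constraints that would be C(7,2) = 21 routes.
Split at (3,4) and multiply the segment counts (each segment already excludes blocked cells): (1,1)→(3,4): 3; (3,4)→(3,6): 1; product = 3.
That gives 3 routes.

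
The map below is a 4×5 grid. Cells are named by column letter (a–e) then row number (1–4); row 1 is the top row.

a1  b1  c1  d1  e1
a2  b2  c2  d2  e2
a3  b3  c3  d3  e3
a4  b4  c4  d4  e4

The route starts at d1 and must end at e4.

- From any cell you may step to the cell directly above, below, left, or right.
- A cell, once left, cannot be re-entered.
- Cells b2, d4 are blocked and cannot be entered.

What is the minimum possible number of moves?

The Manhattan distance from d1 to e4 is |1−4| + |4−5| = 4, so at least 4 moves are needed.
A route of 4 moves achieves this: d1 → d2 → d3 → e3 → e4.
Since 4 matches the lower bound, it is optimal.

4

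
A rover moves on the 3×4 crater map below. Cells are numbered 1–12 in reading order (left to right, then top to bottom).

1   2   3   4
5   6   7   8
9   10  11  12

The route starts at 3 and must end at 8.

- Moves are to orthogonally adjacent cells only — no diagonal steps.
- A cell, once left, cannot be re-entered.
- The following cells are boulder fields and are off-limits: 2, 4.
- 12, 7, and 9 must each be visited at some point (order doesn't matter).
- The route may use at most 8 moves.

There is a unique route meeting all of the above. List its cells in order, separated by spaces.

3 7 6 5 9 10 11 12 8

The budget equals the shortest possible length, so every move has to be on a shortest route through the required cells.
Route from 3: down to 7, 2× left (reaching 5), down to 9, 3× right (reaching 12), up to 8 — 8 moves in all.
Check: all required cells visited; 8 ≤ 8 moves.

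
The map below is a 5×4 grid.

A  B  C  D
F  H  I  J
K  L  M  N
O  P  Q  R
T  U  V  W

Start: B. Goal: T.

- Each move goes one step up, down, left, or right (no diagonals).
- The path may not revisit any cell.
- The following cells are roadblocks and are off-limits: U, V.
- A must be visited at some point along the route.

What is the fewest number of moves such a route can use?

Any route passes through A somewhere between B and T. Summing Manhattan distances along the two legs (B → A → T) gives a lower bound of 1 + 4 = 5 moves.
A route of 5 moves achieves this: B → A → F → K → O → T.
Since 5 matches the lower bound, it is optimal.

5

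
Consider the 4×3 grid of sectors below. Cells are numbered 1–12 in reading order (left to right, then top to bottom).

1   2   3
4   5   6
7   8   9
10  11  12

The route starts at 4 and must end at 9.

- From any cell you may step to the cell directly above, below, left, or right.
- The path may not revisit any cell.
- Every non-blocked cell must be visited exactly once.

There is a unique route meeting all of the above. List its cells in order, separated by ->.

4 -> 1 -> 2 -> 3 -> 6 -> 5 -> 8 -> 7 -> 10 -> 11 -> 12 -> 9

Need to visit all 12 open cells exactly once, starting at 4 and ending at 9.
Route from 4: up 1 to 1, right 2 to 3, down 1 to 6, left 1 to 5, down 1 to 8, left 1 to 7, down 1 to 10, right 2 to 12, up 1 to 9 — 11 moves in all.
Check: all 12 open cells covered.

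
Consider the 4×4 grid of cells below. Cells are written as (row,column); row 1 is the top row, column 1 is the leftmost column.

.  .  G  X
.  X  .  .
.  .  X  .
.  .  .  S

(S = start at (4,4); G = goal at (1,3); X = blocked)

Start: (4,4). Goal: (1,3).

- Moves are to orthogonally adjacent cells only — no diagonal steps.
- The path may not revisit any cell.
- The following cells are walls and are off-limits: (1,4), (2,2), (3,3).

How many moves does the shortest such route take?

4

The Manhattan distance from (4,4) to (1,3) is |4−1| + |4−3| = 4, so at least 4 moves are needed.
A route of 4 moves achieves this: (4,4) → (3,4) → (2,4) → (2,3) → (1,3).
Since 4 matches the lower bound, it is optimal.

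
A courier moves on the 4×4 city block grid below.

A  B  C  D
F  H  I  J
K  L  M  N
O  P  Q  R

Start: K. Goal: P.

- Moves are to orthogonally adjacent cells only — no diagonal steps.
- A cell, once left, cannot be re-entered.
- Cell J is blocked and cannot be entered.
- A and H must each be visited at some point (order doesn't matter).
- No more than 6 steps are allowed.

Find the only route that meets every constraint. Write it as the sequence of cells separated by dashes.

K - F - A - B - H - L - P

The 6-move cap with required stops at A, H leaves no slack for detours.
Route from K: 2× up (reaching A), right to B, 3× down (reaching P) — 6 moves in all.
Check: all required cells visited; 6 ≤ 6 moves.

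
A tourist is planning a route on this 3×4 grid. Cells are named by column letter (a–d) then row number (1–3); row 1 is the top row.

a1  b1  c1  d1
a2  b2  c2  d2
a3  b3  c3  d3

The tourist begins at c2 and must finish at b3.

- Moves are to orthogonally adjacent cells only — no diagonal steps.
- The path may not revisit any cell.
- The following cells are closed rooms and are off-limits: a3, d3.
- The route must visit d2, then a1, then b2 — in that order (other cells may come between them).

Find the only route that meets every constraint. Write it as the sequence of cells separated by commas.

c2, d2, d1, c1, b1, a1, a2, b2, b3

The waypoints must appear in the order d2, a1, b2, with no cell reused.
Route from c2: right to d2, up to d1, 3× left (reaching a1), down to a2, right to b2, down to b3 — 8 moves in all.
Check: order respected (d2 at step 1, a1 at step 5, b2 at step 7).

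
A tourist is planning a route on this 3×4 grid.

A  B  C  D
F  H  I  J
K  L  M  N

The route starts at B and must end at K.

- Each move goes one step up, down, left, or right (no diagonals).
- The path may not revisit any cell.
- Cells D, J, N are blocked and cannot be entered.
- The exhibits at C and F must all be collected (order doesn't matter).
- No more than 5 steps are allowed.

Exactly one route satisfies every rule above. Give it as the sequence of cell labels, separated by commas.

The 5-move cap with required stops at C, F leaves no slack for detours.
Route from B: right 1 to C, down 1 to I, left 2 to F, down 1 to K — 5 moves in all.
Check: all required cells visited; 5 ≤ 5 moves.

B, C, I, H, F, K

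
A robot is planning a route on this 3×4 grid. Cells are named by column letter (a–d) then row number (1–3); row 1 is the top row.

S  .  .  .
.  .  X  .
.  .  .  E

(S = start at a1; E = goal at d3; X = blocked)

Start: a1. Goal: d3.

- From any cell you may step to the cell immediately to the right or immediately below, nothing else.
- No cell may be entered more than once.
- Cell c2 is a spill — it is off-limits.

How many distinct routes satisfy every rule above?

A right/down-only route from a1 to d3 makes exactly 2 down-moves and 3 right-moves in some order.
With no other constraints that would be C(5,2) = 10 routes.
Subtract routes through each blocked cell (inclusion–exclusion for overlaps): − through c2: 6 → 4.
That gives 4 routes.

4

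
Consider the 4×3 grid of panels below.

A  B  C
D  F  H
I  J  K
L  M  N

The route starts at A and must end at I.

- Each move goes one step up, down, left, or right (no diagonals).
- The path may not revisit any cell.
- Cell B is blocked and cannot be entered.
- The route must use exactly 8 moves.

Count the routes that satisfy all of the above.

Need simple routes of exactly 8 moves from A to I (Manhattan distance 2, so 3 moves are spent on a detour and 3 undoing it).
Enumerating: A D F J K N M L I | A D F H K N M J I | A D F H K N M L I | A D F H K J M L I.
That gives 4 routes.

4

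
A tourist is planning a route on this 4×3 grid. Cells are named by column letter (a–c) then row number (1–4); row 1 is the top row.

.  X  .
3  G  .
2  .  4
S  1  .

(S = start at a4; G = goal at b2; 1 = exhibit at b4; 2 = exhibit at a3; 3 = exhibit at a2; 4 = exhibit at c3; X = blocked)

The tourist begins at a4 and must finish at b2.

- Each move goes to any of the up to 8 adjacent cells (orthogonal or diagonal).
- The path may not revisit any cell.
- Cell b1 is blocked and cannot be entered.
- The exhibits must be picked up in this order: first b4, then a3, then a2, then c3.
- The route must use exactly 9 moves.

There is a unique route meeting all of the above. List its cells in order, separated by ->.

a4 -> b4 -> a3 -> a2 -> b3 -> c4 -> c3 -> c2 -> c1 -> b2

The waypoints must appear in the order b4, a3, a2, c3, with no cell reused.
Route from a4: right to b4, up-left to a3, up to a2, 2× down-right (reaching c4), 3× up (reaching c1), down-left to b2 — 9 moves in all.
Check: order respected (1 at step 1, 2 at step 2, 3 at step 3, 4 at step 6); 9 moves as required.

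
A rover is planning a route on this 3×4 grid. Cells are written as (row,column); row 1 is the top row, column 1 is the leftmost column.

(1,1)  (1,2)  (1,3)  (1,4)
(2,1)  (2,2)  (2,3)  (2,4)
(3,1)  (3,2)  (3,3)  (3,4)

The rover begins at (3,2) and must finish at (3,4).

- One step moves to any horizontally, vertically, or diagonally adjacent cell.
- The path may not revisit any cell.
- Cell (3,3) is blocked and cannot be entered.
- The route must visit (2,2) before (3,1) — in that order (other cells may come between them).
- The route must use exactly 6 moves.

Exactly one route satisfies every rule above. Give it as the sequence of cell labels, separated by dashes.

The waypoints must appear in the order (2,2), (3,1), with no cell reused.
Route from (3,2): up 1 to (2,2), down-left 1 to (3,1), up 1 to (2,1), up-right 1 to (1,2), down-right 2 to (3,4) — 6 moves in all.
Check: order respected ((2,2) at step 1, (3,1) at step 2); 6 moves as required.

(3,2) - (2,2) - (3,1) - (2,1) - (1,2) - (2,3) - (3,4)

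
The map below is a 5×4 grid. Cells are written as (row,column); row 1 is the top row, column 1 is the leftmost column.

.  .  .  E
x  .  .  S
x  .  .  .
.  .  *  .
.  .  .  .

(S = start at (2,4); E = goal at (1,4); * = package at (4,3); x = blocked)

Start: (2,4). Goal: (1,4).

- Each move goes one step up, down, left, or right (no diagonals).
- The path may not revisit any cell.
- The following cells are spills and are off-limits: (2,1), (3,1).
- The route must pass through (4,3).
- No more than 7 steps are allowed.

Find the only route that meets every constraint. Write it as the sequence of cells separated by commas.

(2,4), (3,4), (4,4), (4,3), (3,3), (2,3), (1,3), (1,4)

The 7-move cap with required stops at (4,3) leaves no slack for detours.
Route from (2,4): down 2 to (4,4), left 1 to (4,3), up 3 to (1,3), right 1 to (1,4) — 7 moves in all.
Check: all required cells visited; 7 ≤ 7 moves.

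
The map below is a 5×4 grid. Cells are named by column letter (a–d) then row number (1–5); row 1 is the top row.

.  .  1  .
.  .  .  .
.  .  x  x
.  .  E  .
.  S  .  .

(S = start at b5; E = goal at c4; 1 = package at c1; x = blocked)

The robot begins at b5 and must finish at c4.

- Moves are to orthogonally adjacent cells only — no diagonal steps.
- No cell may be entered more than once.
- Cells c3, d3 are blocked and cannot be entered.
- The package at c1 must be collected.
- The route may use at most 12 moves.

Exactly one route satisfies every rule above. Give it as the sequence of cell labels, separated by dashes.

b5 - a5 - a4 - a3 - a2 - a1 - b1 - c1 - c2 - b2 - b3 - b4 - c4

The budget equals the shortest possible length, so every move has to be on a shortest route through the required cells.
Route from b5: left to a5, 4× up (reaching a1), 2× right (reaching c1), down to c2, left to b2, 2× down (reaching b4), right to c4 — 12 moves in all.
Check: all required cells visited; 12 ≤ 12 moves.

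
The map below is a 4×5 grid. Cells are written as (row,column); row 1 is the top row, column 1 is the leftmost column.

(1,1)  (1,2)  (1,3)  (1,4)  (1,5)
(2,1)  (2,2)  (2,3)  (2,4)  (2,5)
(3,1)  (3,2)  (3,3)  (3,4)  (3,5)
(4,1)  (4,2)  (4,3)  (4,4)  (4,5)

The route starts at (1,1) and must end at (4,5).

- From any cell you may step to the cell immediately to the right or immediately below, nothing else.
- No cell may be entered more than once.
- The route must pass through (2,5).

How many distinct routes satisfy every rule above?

A right/down-only route from (1,1) to (4,5) makes exactly 3 down-moves and 4 right-moves in some order.
With no other constraints that would be C(7,3) = 35 routes.
Split at (2,5) and multiply the segment counts: (1,1)→(2,5): 5; (2,5)→(4,5): 1; product = 5.
That gives 5 routes.

5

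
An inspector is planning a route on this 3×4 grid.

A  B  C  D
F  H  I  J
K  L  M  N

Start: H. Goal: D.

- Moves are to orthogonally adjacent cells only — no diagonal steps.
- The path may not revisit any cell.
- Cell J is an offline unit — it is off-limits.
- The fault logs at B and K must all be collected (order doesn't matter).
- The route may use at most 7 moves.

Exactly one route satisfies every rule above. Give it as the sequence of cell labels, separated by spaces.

H L K F A B C D

Any route must reach B and K and still end at D within 7 moves, so the order of the required stops is forced.
Route from H: down 1 to L, left 1 to K, up 2 to A, right 3 to D — 7 moves in all.
Check: all required cells visited; 7 ≤ 7 moves.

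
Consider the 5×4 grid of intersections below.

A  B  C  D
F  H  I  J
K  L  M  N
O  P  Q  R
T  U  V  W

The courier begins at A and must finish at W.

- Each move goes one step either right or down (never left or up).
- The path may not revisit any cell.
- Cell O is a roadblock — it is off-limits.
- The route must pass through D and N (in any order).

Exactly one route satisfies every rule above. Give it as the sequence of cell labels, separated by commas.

A, B, C, D, J, N, R, W

Moves only go right or down, so the column and row indices never decrease.
Route from A: right 3 to D, down 4 to W — 7 moves in all.
Check: all required cells visited.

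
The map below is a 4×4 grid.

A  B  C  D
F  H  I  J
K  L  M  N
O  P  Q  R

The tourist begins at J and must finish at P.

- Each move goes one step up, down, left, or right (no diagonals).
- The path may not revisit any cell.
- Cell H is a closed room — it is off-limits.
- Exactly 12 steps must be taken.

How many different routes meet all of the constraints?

4

Need simple routes of exactly 12 moves from J to P (Manhattan distance 4, so 4 moves are spent on a detour and 4 undoing it).
Enumerating: J D C B A F K L M N R Q P | J N R Q M I C B A F K O P | J N R Q M I C B A F K L P | J I C B A F K L M N R Q P.
That gives 4 routes.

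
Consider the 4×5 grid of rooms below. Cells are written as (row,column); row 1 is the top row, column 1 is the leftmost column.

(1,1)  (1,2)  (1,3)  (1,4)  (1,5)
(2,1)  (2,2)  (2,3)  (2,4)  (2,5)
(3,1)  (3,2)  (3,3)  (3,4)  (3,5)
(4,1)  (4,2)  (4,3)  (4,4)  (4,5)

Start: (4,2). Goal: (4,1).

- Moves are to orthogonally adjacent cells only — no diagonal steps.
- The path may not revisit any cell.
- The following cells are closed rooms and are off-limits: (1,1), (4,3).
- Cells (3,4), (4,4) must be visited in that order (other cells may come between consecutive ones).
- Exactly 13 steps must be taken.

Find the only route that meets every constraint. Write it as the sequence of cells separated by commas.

The waypoints must appear in the order (3,4), (4,4), with no cell reused.
Route from (4,2): up 1 to (3,2), right 2 to (3,4), down 1 to (4,4), right 1 to (4,5), up 2 to (2,5), left 4 to (2,1), down 2 to (4,1) — 13 moves in all.
Check: order respected ((3,4) at step 3, (4,4) at step 4); 13 moves as required.

(4,2), (3,2), (3,3), (3,4), (4,4), (4,5), (3,5), (2,5), (2,4), (2,3), (2,2), (2,1), (3,1), (4,1)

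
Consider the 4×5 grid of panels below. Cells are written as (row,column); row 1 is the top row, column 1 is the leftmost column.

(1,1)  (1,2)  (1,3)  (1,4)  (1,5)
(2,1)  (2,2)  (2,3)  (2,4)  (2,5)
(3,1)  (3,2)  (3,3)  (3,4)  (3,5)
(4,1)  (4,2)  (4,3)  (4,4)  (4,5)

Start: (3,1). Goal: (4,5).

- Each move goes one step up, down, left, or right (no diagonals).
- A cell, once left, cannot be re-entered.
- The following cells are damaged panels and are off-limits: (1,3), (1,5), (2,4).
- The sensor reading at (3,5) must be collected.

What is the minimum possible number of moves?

5

Any route passes through (3,5) somewhere between (3,1) and (4,5). Summing Manhattan distances along the two legs ((3,1) → (3,5) → (4,5)) gives a lower bound of 4 + 1 = 5 moves.
A route of 5 moves achieves this: (3,1) → (3,2) → (3,3) → (3,4) → (3,5) → (4,5).
Since 5 matches the lower bound, it is optimal.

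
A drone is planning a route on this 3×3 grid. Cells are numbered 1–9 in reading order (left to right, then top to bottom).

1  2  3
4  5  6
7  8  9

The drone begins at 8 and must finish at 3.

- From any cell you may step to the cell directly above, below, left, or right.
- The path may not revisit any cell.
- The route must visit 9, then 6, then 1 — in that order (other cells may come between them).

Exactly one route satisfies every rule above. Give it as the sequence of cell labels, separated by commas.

8, 9, 6, 5, 4, 1, 2, 3

The waypoints must appear in the order 9, 6, 1, with no cell reused.
Route from 8: right 1 to 9, up 1 to 6, left 2 to 4, up 1 to 1, right 2 to 3 — 7 moves in all.
Check: order respected (9 at step 1, 6 at step 2, 1 at step 5).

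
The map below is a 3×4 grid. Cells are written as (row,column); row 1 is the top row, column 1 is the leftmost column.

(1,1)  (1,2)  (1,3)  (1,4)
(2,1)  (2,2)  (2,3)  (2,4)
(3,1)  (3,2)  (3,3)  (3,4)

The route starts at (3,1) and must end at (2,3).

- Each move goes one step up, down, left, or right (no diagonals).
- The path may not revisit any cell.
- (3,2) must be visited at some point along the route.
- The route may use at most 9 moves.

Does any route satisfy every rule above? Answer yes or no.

yes

One route that works: (3,1) → (3,2) → (2,2) → (2,3).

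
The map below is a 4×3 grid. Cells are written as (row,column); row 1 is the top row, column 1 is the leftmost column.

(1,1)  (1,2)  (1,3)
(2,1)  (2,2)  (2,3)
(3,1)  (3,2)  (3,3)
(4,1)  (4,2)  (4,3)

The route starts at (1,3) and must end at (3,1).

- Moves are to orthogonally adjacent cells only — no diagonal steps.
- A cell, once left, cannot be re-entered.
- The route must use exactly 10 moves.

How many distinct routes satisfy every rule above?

Need simple routes of exactly 10 moves from (1,3) to (3,1) (Manhattan distance 4, so 3 moves are spent on a detour and 3 undoing it).
Enumerating: (1,3) (2,3) (3,3) (4,3) (4,2) (3,2) (2,2) (1,2) (1,1) (2,1) (3,1) | (1,3) (1,2) (1,1) (2,1) (2,2) (3,2) (3,3) (4,3) (4,2) (4,1) (3,1) | (1,3) (1,2) (1,1) (2,1) (2,2) (2,3) (3,3) (4,3) (4,2) (3,2) (3,1) | (1,3) (1,2) (1,1) (2,1) (2,2) (2,3) (3,3) (4,3) (4,2) (4,1) (3,1) | (1,3) (1,2) (1,1) (2,1) (2,2) (2,3) (3,3) (3,2) (4,2) (4,1) (3,1).
That gives 5 routes.

5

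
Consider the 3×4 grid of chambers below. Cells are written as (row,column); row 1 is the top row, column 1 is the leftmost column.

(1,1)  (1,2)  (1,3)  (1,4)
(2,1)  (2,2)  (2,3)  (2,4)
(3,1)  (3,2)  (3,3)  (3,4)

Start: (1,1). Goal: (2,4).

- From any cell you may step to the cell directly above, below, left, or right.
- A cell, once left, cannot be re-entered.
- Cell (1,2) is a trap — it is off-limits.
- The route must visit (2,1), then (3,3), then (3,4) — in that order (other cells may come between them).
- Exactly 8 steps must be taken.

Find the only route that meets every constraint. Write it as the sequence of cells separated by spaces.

(1,1) (2,1) (3,1) (3,2) (2,2) (2,3) (3,3) (3,4) (2,4)

The waypoints must appear in the order (2,1), (3,3), (3,4), with no cell reused.
Route from (1,1): down 2 to (3,1), right 1 to (3,2), up 1 to (2,2), right 1 to (2,3), down 1 to (3,3), right 1 to (3,4), up 1 to (2,4) — 8 moves in all.
Check: order respected ((2,1) at step 1, (3,3) at step 6, (3,4) at step 7); 8 moves as required.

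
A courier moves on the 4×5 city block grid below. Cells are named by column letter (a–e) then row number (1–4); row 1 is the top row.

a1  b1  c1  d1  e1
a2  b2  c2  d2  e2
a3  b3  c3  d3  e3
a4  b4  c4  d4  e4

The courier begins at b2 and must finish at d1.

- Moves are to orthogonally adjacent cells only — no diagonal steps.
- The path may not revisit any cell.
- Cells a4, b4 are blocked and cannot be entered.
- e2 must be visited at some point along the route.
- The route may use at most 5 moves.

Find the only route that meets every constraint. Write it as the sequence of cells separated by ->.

The 5-move cap with required stops at e2 leaves no slack for detours.
Route from b2: 3× right (reaching e2), up to e1, left to d1 — 5 moves in all.
Check: all required cells visited; 5 ≤ 5 moves.

b2 -> c2 -> d2 -> e2 -> e1 -> d1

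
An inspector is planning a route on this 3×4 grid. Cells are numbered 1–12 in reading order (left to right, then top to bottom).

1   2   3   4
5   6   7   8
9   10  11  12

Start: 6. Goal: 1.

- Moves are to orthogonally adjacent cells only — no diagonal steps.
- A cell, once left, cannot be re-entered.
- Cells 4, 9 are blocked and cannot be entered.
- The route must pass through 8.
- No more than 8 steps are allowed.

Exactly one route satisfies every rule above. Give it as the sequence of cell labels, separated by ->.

The 8-move cap with required stops at 8 leaves no slack for detours.
Route from 6: down to 10, 2× right (reaching 12), up to 8, left to 7, up to 3, 2× left (reaching 1) — 8 moves in all.
Check: all required cells visited; 8 ≤ 8 moves.

6 -> 10 -> 11 -> 12 -> 8 -> 7 -> 3 -> 2 -> 1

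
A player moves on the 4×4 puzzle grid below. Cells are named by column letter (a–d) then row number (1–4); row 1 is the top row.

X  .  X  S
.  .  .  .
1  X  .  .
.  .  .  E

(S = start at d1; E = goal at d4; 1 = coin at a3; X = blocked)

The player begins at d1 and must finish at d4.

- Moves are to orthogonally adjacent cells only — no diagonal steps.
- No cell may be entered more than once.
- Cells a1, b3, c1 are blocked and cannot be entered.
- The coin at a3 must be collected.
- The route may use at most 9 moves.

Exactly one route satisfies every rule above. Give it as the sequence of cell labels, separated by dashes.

d1 - d2 - c2 - b2 - a2 - a3 - a4 - b4 - c4 - d4

The 9-move cap with required stops at a3 leaves no slack for detours.
Route from d1: down 1 to d2, left 3 to a2, down 2 to a4, right 3 to d4 — 9 moves in all.
Check: all required cells visited; 9 ≤ 9 moves.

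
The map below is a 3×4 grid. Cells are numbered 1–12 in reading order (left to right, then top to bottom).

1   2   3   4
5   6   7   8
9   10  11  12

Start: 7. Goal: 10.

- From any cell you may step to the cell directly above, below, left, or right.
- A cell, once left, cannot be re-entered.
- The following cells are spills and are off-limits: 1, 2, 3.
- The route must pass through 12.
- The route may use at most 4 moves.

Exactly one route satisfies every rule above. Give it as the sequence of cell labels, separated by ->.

7 -> 8 -> 12 -> 11 -> 10

Any route must reach 12 and still end at 10 within 4 moves, so the order of the required stops is forced.
Route from 7: right 1 to 8, down 1 to 12, left 2 to 10 — 4 moves in all.
Check: all required cells visited; 4 ≤ 4 moves.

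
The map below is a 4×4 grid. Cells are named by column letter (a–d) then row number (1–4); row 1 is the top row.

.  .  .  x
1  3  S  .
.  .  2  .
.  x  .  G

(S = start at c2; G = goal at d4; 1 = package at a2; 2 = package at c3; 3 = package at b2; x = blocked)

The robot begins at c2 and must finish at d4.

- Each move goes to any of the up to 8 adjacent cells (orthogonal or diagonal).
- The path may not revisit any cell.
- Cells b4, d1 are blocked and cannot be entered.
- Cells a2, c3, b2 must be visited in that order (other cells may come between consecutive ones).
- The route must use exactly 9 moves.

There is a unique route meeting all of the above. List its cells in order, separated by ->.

The waypoints must appear in the order a2, c3, b2, with no cell reused.
Route from c2: up-left 1 to b1, down-left 1 to a2, down-right 1 to b3, right 1 to c3, up-left 1 to b2, up-right 1 to c1, down-right 1 to d2, down 2 to d4 — 9 moves in all.
Check: order respected (1 at step 2, 2 at step 4, 3 at step 5); 9 moves as required.

c2 -> b1 -> a2 -> b3 -> c3 -> b2 -> c1 -> d2 -> d3 -> d4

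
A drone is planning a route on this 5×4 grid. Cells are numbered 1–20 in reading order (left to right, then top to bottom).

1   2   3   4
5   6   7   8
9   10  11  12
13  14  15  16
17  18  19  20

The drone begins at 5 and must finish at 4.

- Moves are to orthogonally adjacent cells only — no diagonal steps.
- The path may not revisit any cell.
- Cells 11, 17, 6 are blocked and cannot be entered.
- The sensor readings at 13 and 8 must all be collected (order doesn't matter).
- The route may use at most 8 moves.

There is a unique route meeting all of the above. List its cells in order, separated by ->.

The budget equals the shortest possible length, so every move has to be on a shortest route through the required cells.
Route from 5: 2× down (reaching 13), 3× right (reaching 16), 3× up (reaching 4) — 8 moves in all.
Check: all required cells visited; 8 ≤ 8 moves.

5 -> 9 -> 13 -> 14 -> 15 -> 16 -> 12 -> 8 -> 4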